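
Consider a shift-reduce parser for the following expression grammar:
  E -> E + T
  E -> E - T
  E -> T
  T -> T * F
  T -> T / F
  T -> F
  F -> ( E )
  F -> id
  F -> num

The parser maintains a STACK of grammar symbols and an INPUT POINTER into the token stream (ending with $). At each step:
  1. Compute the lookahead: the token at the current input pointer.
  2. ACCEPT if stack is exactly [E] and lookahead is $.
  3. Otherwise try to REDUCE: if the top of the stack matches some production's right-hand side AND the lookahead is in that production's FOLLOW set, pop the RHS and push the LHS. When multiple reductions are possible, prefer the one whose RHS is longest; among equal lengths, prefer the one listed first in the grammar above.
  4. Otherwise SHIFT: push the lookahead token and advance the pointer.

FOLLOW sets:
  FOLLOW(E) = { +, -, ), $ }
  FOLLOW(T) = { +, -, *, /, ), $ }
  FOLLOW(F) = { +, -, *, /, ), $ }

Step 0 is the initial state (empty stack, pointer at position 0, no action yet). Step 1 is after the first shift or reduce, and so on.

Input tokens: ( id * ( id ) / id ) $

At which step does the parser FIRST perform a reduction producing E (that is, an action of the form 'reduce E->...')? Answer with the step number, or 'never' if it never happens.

Step 1: shift (. Stack=[(] ptr=1 lookahead=id remaining=[id * ( id ) / id ) $]
Step 2: shift id. Stack=[( id] ptr=2 lookahead=* remaining=[* ( id ) / id ) $]
Step 3: reduce F->id. Stack=[( F] ptr=2 lookahead=* remaining=[* ( id ) / id ) $]
Step 4: reduce T->F. Stack=[( T] ptr=2 lookahead=* remaining=[* ( id ) / id ) $]
Step 5: shift *. Stack=[( T *] ptr=3 lookahead=( remaining=[( id ) / id ) $]
Step 6: shift (. Stack=[( T * (] ptr=4 lookahead=id remaining=[id ) / id ) $]
Step 7: shift id. Stack=[( T * ( id] ptr=5 lookahead=) remaining=[) / id ) $]
Step 8: reduce F->id. Stack=[( T * ( F] ptr=5 lookahead=) remaining=[) / id ) $]
Step 9: reduce T->F. Stack=[( T * ( T] ptr=5 lookahead=) remaining=[) / id ) $]
Step 10: reduce E->T. Stack=[( T * ( E] ptr=5 lookahead=) remaining=[) / id ) $]

Answer: 10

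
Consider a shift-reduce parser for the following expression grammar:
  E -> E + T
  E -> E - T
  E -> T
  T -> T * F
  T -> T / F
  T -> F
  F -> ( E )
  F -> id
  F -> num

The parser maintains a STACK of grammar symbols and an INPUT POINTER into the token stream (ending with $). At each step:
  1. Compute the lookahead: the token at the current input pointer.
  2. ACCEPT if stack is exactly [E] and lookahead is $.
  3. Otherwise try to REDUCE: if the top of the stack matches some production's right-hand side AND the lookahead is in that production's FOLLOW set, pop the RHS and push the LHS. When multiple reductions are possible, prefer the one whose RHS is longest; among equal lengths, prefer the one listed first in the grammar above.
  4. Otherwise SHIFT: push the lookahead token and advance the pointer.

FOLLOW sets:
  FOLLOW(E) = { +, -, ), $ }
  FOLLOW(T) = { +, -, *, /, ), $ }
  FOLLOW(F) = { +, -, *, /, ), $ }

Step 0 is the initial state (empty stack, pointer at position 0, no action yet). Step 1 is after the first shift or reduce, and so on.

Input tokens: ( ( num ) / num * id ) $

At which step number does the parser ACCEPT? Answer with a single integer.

Step 1: shift (. Stack=[(] ptr=1 lookahead=( remaining=[( num ) / num * id ) $]
Step 2: shift (. Stack=[( (] ptr=2 lookahead=num remaining=[num ) / num * id ) $]
Step 3: shift num. Stack=[( ( num] ptr=3 lookahead=) remaining=[) / num * id ) $]
Step 4: reduce F->num. Stack=[( ( F] ptr=3 lookahead=) remaining=[) / num * id ) $]
Step 5: reduce T->F. Stack=[( ( T] ptr=3 lookahead=) remaining=[) / num * id ) $]
Step 6: reduce E->T. Stack=[( ( E] ptr=3 lookahead=) remaining=[) / num * id ) $]
Step 7: shift ). Stack=[( ( E )] ptr=4 lookahead=/ remaining=[/ num * id ) $]
Step 8: reduce F->( E ). Stack=[( F] ptr=4 lookahead=/ remaining=[/ num * id ) $]
Step 9: reduce T->F. Stack=[( T] ptr=4 lookahead=/ remaining=[/ num * id ) $]
Step 10: shift /. Stack=[( T /] ptr=5 lookahead=num remaining=[num * id ) $]
Step 11: shift num. Stack=[( T / num] ptr=6 lookahead=* remaining=[* id ) $]
Step 12: reduce F->num. Stack=[( T / F] ptr=6 lookahead=* remaining=[* id ) $]
Step 13: reduce T->T / F. Stack=[( T] ptr=6 lookahead=* remaining=[* id ) $]
Step 14: shift *. Stack=[( T *] ptr=7 lookahead=id remaining=[id ) $]
Step 15: shift id. Stack=[( T * id] ptr=8 lookahead=) remaining=[) $]
Step 16: reduce F->id. Stack=[( T * F] ptr=8 lookahead=) remaining=[) $]
Step 17: reduce T->T * F. Stack=[( T] ptr=8 lookahead=) remaining=[) $]
Step 18: reduce E->T. Stack=[( E] ptr=8 lookahead=) remaining=[) $]
Step 19: shift ). Stack=[( E )] ptr=9 lookahead=$ remaining=[$]
Step 20: reduce F->( E ). Stack=[F] ptr=9 lookahead=$ remaining=[$]
Step 21: reduce T->F. Stack=[T] ptr=9 lookahead=$ remaining=[$]
Step 22: reduce E->T. Stack=[E] ptr=9 lookahead=$ remaining=[$]
Step 23: accept. Stack=[E] ptr=9 lookahead=$ remaining=[$]

Answer: 23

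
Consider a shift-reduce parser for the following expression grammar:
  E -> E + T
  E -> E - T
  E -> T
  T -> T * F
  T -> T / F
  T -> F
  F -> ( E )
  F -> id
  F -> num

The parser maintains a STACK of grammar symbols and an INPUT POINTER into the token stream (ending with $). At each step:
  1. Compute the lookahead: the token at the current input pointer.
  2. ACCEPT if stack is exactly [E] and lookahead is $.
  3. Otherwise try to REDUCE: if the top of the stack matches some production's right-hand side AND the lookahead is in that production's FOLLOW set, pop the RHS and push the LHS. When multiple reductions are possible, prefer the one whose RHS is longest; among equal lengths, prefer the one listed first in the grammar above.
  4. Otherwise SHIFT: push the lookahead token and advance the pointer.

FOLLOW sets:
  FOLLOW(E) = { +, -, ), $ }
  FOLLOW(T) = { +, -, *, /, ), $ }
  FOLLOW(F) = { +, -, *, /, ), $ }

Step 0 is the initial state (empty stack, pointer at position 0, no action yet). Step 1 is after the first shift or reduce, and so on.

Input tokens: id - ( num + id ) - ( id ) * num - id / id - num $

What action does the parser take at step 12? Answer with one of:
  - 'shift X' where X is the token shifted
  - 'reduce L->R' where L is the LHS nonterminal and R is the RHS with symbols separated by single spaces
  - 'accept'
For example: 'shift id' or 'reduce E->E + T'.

Step 1: shift id. Stack=[id] ptr=1 lookahead=- remaining=[- ( num + id ) - ( id ) * num - id / id - num $]
Step 2: reduce F->id. Stack=[F] ptr=1 lookahead=- remaining=[- ( num + id ) - ( id ) * num - id / id - num $]
Step 3: reduce T->F. Stack=[T] ptr=1 lookahead=- remaining=[- ( num + id ) - ( id ) * num - id / id - num $]
Step 4: reduce E->T. Stack=[E] ptr=1 lookahead=- remaining=[- ( num + id ) - ( id ) * num - id / id - num $]
Step 5: shift -. Stack=[E -] ptr=2 lookahead=( remaining=[( num + id ) - ( id ) * num - id / id - num $]
Step 6: shift (. Stack=[E - (] ptr=3 lookahead=num remaining=[num + id ) - ( id ) * num - id / id - num $]
Step 7: shift num. Stack=[E - ( num] ptr=4 lookahead=+ remaining=[+ id ) - ( id ) * num - id / id - num $]
Step 8: reduce F->num. Stack=[E - ( F] ptr=4 lookahead=+ remaining=[+ id ) - ( id ) * num - id / id - num $]
Step 9: reduce T->F. Stack=[E - ( T] ptr=4 lookahead=+ remaining=[+ id ) - ( id ) * num - id / id - num $]
Step 10: reduce E->T. Stack=[E - ( E] ptr=4 lookahead=+ remaining=[+ id ) - ( id ) * num - id / id - num $]
Step 11: shift +. Stack=[E - ( E +] ptr=5 lookahead=id remaining=[id ) - ( id ) * num - id / id - num $]
Step 12: shift id. Stack=[E - ( E + id] ptr=6 lookahead=) remaining=[) - ( id ) * num - id / id - num $]

Answer: shift id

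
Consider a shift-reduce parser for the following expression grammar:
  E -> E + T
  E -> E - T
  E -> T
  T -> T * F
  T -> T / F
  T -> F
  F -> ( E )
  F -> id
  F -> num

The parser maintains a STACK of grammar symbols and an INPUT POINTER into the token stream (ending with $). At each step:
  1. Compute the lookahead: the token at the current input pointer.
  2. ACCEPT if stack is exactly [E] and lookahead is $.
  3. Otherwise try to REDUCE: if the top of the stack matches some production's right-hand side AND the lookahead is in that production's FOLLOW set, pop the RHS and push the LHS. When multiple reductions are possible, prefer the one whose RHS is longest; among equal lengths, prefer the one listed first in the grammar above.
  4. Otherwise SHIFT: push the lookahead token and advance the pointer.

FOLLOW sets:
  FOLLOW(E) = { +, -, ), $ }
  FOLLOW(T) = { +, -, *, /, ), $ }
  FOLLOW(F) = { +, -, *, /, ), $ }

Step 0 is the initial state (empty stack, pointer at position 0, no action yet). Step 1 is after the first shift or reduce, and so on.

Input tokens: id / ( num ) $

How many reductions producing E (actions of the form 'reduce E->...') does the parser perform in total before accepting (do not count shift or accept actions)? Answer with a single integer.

Answer: 2

Derivation:
Step 1: shift id. Stack=[id] ptr=1 lookahead=/ remaining=[/ ( num ) $]
Step 2: reduce F->id. Stack=[F] ptr=1 lookahead=/ remaining=[/ ( num ) $]
Step 3: reduce T->F. Stack=[T] ptr=1 lookahead=/ remaining=[/ ( num ) $]
Step 4: shift /. Stack=[T /] ptr=2 lookahead=( remaining=[( num ) $]
Step 5: shift (. Stack=[T / (] ptr=3 lookahead=num remaining=[num ) $]
Step 6: shift num. Stack=[T / ( num] ptr=4 lookahead=) remaining=[) $]
Step 7: reduce F->num. Stack=[T / ( F] ptr=4 lookahead=) remaining=[) $]
Step 8: reduce T->F. Stack=[T / ( T] ptr=4 lookahead=) remaining=[) $]
Step 9: reduce E->T. Stack=[T / ( E] ptr=4 lookahead=) remaining=[) $]
Step 10: shift ). Stack=[T / ( E )] ptr=5 lookahead=$ remaining=[$]
Step 11: reduce F->( E ). Stack=[T / F] ptr=5 lookahead=$ remaining=[$]
Step 12: reduce T->T / F. Stack=[T] ptr=5 lookahead=$ remaining=[$]
Step 13: reduce E->T. Stack=[E] ptr=5 lookahead=$ remaining=[$]
Step 14: accept. Stack=[E] ptr=5 lookahead=$ remaining=[$]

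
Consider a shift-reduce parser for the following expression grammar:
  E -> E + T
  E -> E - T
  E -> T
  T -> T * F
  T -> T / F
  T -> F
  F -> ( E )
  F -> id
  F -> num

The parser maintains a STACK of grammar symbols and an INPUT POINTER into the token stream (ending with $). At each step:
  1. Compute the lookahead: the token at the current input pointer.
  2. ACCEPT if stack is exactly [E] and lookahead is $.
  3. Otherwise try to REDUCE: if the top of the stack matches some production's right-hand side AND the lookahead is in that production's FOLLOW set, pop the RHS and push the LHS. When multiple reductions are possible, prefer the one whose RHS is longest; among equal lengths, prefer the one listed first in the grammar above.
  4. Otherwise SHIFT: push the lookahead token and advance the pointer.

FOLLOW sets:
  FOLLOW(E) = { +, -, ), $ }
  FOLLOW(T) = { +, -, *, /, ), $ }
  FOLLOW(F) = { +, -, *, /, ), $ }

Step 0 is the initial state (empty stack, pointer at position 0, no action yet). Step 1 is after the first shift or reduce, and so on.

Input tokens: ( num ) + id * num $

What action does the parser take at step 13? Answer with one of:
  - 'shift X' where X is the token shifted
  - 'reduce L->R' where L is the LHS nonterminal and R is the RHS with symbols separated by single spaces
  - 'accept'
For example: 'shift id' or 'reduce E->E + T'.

Answer: reduce T->F

Derivation:
Step 1: shift (. Stack=[(] ptr=1 lookahead=num remaining=[num ) + id * num $]
Step 2: shift num. Stack=[( num] ptr=2 lookahead=) remaining=[) + id * num $]
Step 3: reduce F->num. Stack=[( F] ptr=2 lookahead=) remaining=[) + id * num $]
Step 4: reduce T->F. Stack=[( T] ptr=2 lookahead=) remaining=[) + id * num $]
Step 5: reduce E->T. Stack=[( E] ptr=2 lookahead=) remaining=[) + id * num $]
Step 6: shift ). Stack=[( E )] ptr=3 lookahead=+ remaining=[+ id * num $]
Step 7: reduce F->( E ). Stack=[F] ptr=3 lookahead=+ remaining=[+ id * num $]
Step 8: reduce T->F. Stack=[T] ptr=3 lookahead=+ remaining=[+ id * num $]
Step 9: reduce E->T. Stack=[E] ptr=3 lookahead=+ remaining=[+ id * num $]
Step 10: shift +. Stack=[E +] ptr=4 lookahead=id remaining=[id * num $]
Step 11: shift id. Stack=[E + id] ptr=5 lookahead=* remaining=[* num $]
Step 12: reduce F->id. Stack=[E + F] ptr=5 lookahead=* remaining=[* num $]
Step 13: reduce T->F. Stack=[E + T] ptr=5 lookahead=* remaining=[* num $]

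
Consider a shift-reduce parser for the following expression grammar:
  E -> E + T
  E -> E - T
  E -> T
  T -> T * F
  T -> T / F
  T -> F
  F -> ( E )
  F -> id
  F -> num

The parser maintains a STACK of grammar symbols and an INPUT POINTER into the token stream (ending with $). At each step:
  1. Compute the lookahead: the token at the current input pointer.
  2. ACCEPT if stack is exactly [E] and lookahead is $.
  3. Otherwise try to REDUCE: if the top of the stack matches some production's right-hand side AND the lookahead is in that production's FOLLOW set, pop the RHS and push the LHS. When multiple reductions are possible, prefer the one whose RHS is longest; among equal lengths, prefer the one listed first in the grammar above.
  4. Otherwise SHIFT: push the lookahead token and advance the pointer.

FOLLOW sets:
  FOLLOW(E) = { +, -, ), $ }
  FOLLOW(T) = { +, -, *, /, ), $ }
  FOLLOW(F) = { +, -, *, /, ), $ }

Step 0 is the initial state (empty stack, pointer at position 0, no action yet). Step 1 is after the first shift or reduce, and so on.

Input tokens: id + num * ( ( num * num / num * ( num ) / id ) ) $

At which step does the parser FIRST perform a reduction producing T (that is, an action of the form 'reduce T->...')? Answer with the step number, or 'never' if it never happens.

Step 1: shift id. Stack=[id] ptr=1 lookahead=+ remaining=[+ num * ( ( num * num / num * ( num ) / id ) ) $]
Step 2: reduce F->id. Stack=[F] ptr=1 lookahead=+ remaining=[+ num * ( ( num * num / num * ( num ) / id ) ) $]
Step 3: reduce T->F. Stack=[T] ptr=1 lookahead=+ remaining=[+ num * ( ( num * num / num * ( num ) / id ) ) $]

Answer: 3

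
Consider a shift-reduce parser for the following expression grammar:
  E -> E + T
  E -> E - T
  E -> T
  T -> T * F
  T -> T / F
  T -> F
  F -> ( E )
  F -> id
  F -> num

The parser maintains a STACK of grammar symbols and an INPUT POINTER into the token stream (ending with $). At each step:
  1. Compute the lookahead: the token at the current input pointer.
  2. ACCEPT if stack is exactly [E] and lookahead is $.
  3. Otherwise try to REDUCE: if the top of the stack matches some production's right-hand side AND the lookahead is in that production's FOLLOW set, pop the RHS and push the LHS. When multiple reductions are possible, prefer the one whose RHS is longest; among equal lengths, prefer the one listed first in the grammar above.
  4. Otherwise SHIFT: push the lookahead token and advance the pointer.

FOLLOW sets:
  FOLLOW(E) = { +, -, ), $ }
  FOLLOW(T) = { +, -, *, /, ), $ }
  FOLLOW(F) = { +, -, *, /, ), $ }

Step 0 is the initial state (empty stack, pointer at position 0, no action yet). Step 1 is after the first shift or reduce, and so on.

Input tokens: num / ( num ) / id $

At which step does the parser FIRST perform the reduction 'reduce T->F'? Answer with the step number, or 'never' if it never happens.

Answer: 3

Derivation:
Step 1: shift num. Stack=[num] ptr=1 lookahead=/ remaining=[/ ( num ) / id $]
Step 2: reduce F->num. Stack=[F] ptr=1 lookahead=/ remaining=[/ ( num ) / id $]
Step 3: reduce T->F. Stack=[T] ptr=1 lookahead=/ remaining=[/ ( num ) / id $]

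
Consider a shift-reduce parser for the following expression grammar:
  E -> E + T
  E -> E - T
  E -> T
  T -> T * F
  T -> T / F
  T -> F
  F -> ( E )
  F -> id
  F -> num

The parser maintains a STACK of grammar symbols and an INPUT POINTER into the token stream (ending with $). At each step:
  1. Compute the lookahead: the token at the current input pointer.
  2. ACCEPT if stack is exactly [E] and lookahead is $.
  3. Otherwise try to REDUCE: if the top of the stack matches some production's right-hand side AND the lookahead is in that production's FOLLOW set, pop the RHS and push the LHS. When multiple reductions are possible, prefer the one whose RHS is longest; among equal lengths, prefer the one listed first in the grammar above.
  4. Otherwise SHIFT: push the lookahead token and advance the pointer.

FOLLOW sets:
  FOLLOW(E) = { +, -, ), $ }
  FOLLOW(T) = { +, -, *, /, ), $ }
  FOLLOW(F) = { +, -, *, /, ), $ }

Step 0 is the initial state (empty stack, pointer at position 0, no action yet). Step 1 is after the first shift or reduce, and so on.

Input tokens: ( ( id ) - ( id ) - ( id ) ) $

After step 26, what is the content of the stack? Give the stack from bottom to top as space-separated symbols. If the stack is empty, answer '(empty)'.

Step 1: shift (. Stack=[(] ptr=1 lookahead=( remaining=[( id ) - ( id ) - ( id ) ) $]
Step 2: shift (. Stack=[( (] ptr=2 lookahead=id remaining=[id ) - ( id ) - ( id ) ) $]
Step 3: shift id. Stack=[( ( id] ptr=3 lookahead=) remaining=[) - ( id ) - ( id ) ) $]
Step 4: reduce F->id. Stack=[( ( F] ptr=3 lookahead=) remaining=[) - ( id ) - ( id ) ) $]
Step 5: reduce T->F. Stack=[( ( T] ptr=3 lookahead=) remaining=[) - ( id ) - ( id ) ) $]
Step 6: reduce E->T. Stack=[( ( E] ptr=3 lookahead=) remaining=[) - ( id ) - ( id ) ) $]
Step 7: shift ). Stack=[( ( E )] ptr=4 lookahead=- remaining=[- ( id ) - ( id ) ) $]
Step 8: reduce F->( E ). Stack=[( F] ptr=4 lookahead=- remaining=[- ( id ) - ( id ) ) $]
Step 9: reduce T->F. Stack=[( T] ptr=4 lookahead=- remaining=[- ( id ) - ( id ) ) $]
Step 10: reduce E->T. Stack=[( E] ptr=4 lookahead=- remaining=[- ( id ) - ( id ) ) $]
Step 11: shift -. Stack=[( E -] ptr=5 lookahead=( remaining=[( id ) - ( id ) ) $]
Step 12: shift (. Stack=[( E - (] ptr=6 lookahead=id remaining=[id ) - ( id ) ) $]
Step 13: shift id. Stack=[( E - ( id] ptr=7 lookahead=) remaining=[) - ( id ) ) $]
Step 14: reduce F->id. Stack=[( E - ( F] ptr=7 lookahead=) remaining=[) - ( id ) ) $]
Step 15: reduce T->F. Stack=[( E - ( T] ptr=7 lookahead=) remaining=[) - ( id ) ) $]
Step 16: reduce E->T. Stack=[( E - ( E] ptr=7 lookahead=) remaining=[) - ( id ) ) $]
Step 17: shift ). Stack=[( E - ( E )] ptr=8 lookahead=- remaining=[- ( id ) ) $]
Step 18: reduce F->( E ). Stack=[( E - F] ptr=8 lookahead=- remaining=[- ( id ) ) $]
Step 19: reduce T->F. Stack=[( E - T] ptr=8 lookahead=- remaining=[- ( id ) ) $]
Step 20: reduce E->E - T. Stack=[( E] ptr=8 lookahead=- remaining=[- ( id ) ) $]
Step 21: shift -. Stack=[( E -] ptr=9 lookahead=( remaining=[( id ) ) $]
Step 22: shift (. Stack=[( E - (] ptr=10 lookahead=id remaining=[id ) ) $]
Step 23: shift id. Stack=[( E - ( id] ptr=11 lookahead=) remaining=[) ) $]
Step 24: reduce F->id. Stack=[( E - ( F] ptr=11 lookahead=) remaining=[) ) $]
Step 25: reduce T->F. Stack=[( E - ( T] ptr=11 lookahead=) remaining=[) ) $]
Step 26: reduce E->T. Stack=[( E - ( E] ptr=11 lookahead=) remaining=[) ) $]

Answer: ( E - ( E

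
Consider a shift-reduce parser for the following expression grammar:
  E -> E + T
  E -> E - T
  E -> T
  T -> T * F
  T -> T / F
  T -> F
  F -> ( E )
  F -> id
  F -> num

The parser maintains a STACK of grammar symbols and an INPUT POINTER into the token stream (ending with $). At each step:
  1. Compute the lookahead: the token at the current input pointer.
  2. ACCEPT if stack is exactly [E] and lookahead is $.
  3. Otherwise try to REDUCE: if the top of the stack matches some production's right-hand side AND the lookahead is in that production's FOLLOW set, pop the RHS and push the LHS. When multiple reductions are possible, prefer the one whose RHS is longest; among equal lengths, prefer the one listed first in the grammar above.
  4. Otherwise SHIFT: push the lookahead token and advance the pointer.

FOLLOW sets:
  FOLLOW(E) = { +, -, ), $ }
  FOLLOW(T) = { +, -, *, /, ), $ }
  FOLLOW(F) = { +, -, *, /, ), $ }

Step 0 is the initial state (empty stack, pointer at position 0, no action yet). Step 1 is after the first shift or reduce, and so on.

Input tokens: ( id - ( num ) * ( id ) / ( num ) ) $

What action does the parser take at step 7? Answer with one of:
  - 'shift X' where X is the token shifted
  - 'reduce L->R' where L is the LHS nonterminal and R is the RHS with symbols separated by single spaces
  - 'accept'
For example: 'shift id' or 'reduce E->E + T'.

Answer: shift (

Derivation:
Step 1: shift (. Stack=[(] ptr=1 lookahead=id remaining=[id - ( num ) * ( id ) / ( num ) ) $]
Step 2: shift id. Stack=[( id] ptr=2 lookahead=- remaining=[- ( num ) * ( id ) / ( num ) ) $]
Step 3: reduce F->id. Stack=[( F] ptr=2 lookahead=- remaining=[- ( num ) * ( id ) / ( num ) ) $]
Step 4: reduce T->F. Stack=[( T] ptr=2 lookahead=- remaining=[- ( num ) * ( id ) / ( num ) ) $]
Step 5: reduce E->T. Stack=[( E] ptr=2 lookahead=- remaining=[- ( num ) * ( id ) / ( num ) ) $]
Step 6: shift -. Stack=[( E -] ptr=3 lookahead=( remaining=[( num ) * ( id ) / ( num ) ) $]
Step 7: shift (. Stack=[( E - (] ptr=4 lookahead=num remaining=[num ) * ( id ) / ( num ) ) $]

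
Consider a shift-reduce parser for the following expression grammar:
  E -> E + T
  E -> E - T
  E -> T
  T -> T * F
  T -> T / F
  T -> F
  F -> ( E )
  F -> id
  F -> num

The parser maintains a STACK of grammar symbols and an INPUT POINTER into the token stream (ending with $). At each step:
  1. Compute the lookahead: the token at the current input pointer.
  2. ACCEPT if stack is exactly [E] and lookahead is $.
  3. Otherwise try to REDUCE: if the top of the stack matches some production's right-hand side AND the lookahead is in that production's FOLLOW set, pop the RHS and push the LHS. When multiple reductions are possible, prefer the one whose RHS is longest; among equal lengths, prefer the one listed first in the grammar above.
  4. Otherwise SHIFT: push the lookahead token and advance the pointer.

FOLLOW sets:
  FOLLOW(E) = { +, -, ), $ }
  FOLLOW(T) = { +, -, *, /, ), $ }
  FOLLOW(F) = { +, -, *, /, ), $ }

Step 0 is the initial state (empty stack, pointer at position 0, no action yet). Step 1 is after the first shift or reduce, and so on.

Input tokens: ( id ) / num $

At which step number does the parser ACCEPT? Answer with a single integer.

Answer: 14

Derivation:
Step 1: shift (. Stack=[(] ptr=1 lookahead=id remaining=[id ) / num $]
Step 2: shift id. Stack=[( id] ptr=2 lookahead=) remaining=[) / num $]
Step 3: reduce F->id. Stack=[( F] ptr=2 lookahead=) remaining=[) / num $]
Step 4: reduce T->F. Stack=[( T] ptr=2 lookahead=) remaining=[) / num $]
Step 5: reduce E->T. Stack=[( E] ptr=2 lookahead=) remaining=[) / num $]
Step 6: shift ). Stack=[( E )] ptr=3 lookahead=/ remaining=[/ num $]
Step 7: reduce F->( E ). Stack=[F] ptr=3 lookahead=/ remaining=[/ num $]
Step 8: reduce T->F. Stack=[T] ptr=3 lookahead=/ remaining=[/ num $]
Step 9: shift /. Stack=[T /] ptr=4 lookahead=num remaining=[num $]
Step 10: shift num. Stack=[T / num] ptr=5 lookahead=$ remaining=[$]
Step 11: reduce F->num. Stack=[T / F] ptr=5 lookahead=$ remaining=[$]
Step 12: reduce T->T / F. Stack=[T] ptr=5 lookahead=$ remaining=[$]
Step 13: reduce E->T. Stack=[E] ptr=5 lookahead=$ remaining=[$]
Step 14: accept. Stack=[E] ptr=5 lookahead=$ remaining=[$]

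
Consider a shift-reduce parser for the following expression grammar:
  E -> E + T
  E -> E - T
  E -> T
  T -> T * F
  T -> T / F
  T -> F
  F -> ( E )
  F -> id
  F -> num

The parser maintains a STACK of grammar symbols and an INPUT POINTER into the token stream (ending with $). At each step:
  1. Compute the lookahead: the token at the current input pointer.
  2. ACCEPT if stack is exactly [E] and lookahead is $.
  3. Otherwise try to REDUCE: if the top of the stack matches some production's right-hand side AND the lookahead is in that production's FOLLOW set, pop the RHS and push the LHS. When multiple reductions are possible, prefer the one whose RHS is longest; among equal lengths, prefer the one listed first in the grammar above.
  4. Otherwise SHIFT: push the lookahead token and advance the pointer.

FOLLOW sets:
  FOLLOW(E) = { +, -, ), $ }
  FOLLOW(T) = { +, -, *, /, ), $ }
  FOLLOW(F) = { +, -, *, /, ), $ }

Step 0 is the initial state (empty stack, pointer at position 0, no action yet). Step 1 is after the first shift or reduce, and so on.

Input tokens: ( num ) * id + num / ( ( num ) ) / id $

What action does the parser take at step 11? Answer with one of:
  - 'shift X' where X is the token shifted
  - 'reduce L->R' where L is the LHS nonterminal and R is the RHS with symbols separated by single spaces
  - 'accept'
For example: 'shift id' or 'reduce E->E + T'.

Answer: reduce F->id

Derivation:
Step 1: shift (. Stack=[(] ptr=1 lookahead=num remaining=[num ) * id + num / ( ( num ) ) / id $]
Step 2: shift num. Stack=[( num] ptr=2 lookahead=) remaining=[) * id + num / ( ( num ) ) / id $]
Step 3: reduce F->num. Stack=[( F] ptr=2 lookahead=) remaining=[) * id + num / ( ( num ) ) / id $]
Step 4: reduce T->F. Stack=[( T] ptr=2 lookahead=) remaining=[) * id + num / ( ( num ) ) / id $]
Step 5: reduce E->T. Stack=[( E] ptr=2 lookahead=) remaining=[) * id + num / ( ( num ) ) / id $]
Step 6: shift ). Stack=[( E )] ptr=3 lookahead=* remaining=[* id + num / ( ( num ) ) / id $]
Step 7: reduce F->( E ). Stack=[F] ptr=3 lookahead=* remaining=[* id + num / ( ( num ) ) / id $]
Step 8: reduce T->F. Stack=[T] ptr=3 lookahead=* remaining=[* id + num / ( ( num ) ) / id $]
Step 9: shift *. Stack=[T *] ptr=4 lookahead=id remaining=[id + num / ( ( num ) ) / id $]
Step 10: shift id. Stack=[T * id] ptr=5 lookahead=+ remaining=[+ num / ( ( num ) ) / id $]
Step 11: reduce F->id. Stack=[T * F] ptr=5 lookahead=+ remaining=[+ num / ( ( num ) ) / id $]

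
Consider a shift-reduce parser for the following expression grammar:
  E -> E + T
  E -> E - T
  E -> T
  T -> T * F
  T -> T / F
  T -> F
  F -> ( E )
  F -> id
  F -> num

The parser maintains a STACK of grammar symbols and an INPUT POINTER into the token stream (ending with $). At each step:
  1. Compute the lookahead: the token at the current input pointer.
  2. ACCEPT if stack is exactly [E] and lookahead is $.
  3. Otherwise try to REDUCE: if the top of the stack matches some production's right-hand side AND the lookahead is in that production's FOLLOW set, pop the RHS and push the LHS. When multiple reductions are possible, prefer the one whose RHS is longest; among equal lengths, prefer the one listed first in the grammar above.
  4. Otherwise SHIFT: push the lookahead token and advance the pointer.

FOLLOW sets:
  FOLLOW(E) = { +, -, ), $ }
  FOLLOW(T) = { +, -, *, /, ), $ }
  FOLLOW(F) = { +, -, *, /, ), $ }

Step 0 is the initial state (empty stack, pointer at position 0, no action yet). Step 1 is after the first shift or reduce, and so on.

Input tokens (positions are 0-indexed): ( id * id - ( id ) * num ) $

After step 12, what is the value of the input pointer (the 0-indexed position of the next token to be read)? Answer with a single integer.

Answer: 7

Derivation:
Step 1: shift (. Stack=[(] ptr=1 lookahead=id remaining=[id * id - ( id ) * num ) $]
Step 2: shift id. Stack=[( id] ptr=2 lookahead=* remaining=[* id - ( id ) * num ) $]
Step 3: reduce F->id. Stack=[( F] ptr=2 lookahead=* remaining=[* id - ( id ) * num ) $]
Step 4: reduce T->F. Stack=[( T] ptr=2 lookahead=* remaining=[* id - ( id ) * num ) $]
Step 5: shift *. Stack=[( T *] ptr=3 lookahead=id remaining=[id - ( id ) * num ) $]
Step 6: shift id. Stack=[( T * id] ptr=4 lookahead=- remaining=[- ( id ) * num ) $]
Step 7: reduce F->id. Stack=[( T * F] ptr=4 lookahead=- remaining=[- ( id ) * num ) $]
Step 8: reduce T->T * F. Stack=[( T] ptr=4 lookahead=- remaining=[- ( id ) * num ) $]
Step 9: reduce E->T. Stack=[( E] ptr=4 lookahead=- remaining=[- ( id ) * num ) $]
Step 10: shift -. Stack=[( E -] ptr=5 lookahead=( remaining=[( id ) * num ) $]
Step 11: shift (. Stack=[( E - (] ptr=6 lookahead=id remaining=[id ) * num ) $]
Step 12: shift id. Stack=[( E - ( id] ptr=7 lookahead=) remaining=[) * num ) $]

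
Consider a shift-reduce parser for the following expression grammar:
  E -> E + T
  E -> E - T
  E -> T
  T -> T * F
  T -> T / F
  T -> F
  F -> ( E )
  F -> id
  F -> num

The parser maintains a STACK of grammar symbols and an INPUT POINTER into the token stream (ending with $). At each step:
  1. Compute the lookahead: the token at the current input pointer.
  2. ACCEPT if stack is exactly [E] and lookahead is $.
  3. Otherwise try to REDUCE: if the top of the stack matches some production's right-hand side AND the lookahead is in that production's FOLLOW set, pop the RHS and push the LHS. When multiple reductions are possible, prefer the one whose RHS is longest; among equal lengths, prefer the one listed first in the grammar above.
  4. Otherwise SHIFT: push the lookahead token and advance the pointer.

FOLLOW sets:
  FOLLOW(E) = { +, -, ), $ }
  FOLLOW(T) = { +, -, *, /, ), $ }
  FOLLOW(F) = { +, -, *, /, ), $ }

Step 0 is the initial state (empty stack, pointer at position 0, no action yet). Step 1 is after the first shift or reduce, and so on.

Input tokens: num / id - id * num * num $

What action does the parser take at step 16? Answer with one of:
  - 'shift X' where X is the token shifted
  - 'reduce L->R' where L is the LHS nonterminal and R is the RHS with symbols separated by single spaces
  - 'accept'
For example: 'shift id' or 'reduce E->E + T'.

Answer: reduce T->T * F

Derivation:
Step 1: shift num. Stack=[num] ptr=1 lookahead=/ remaining=[/ id - id * num * num $]
Step 2: reduce F->num. Stack=[F] ptr=1 lookahead=/ remaining=[/ id - id * num * num $]
Step 3: reduce T->F. Stack=[T] ptr=1 lookahead=/ remaining=[/ id - id * num * num $]
Step 4: shift /. Stack=[T /] ptr=2 lookahead=id remaining=[id - id * num * num $]
Step 5: shift id. Stack=[T / id] ptr=3 lookahead=- remaining=[- id * num * num $]
Step 6: reduce F->id. Stack=[T / F] ptr=3 lookahead=- remaining=[- id * num * num $]
Step 7: reduce T->T / F. Stack=[T] ptr=3 lookahead=- remaining=[- id * num * num $]
Step 8: reduce E->T. Stack=[E] ptr=3 lookahead=- remaining=[- id * num * num $]
Step 9: shift -. Stack=[E -] ptr=4 lookahead=id remaining=[id * num * num $]
Step 10: shift id. Stack=[E - id] ptr=5 lookahead=* remaining=[* num * num $]
Step 11: reduce F->id. Stack=[E - F] ptr=5 lookahead=* remaining=[* num * num $]
Step 12: reduce T->F. Stack=[E - T] ptr=5 lookahead=* remaining=[* num * num $]
Step 13: shift *. Stack=[E - T *] ptr=6 lookahead=num remaining=[num * num $]
Step 14: shift num. Stack=[E - T * num] ptr=7 lookahead=* remaining=[* num $]
Step 15: reduce F->num. Stack=[E - T * F] ptr=7 lookahead=* remaining=[* num $]
Step 16: reduce T->T * F. Stack=[E - T] ptr=7 lookahead=* remaining=[* num $]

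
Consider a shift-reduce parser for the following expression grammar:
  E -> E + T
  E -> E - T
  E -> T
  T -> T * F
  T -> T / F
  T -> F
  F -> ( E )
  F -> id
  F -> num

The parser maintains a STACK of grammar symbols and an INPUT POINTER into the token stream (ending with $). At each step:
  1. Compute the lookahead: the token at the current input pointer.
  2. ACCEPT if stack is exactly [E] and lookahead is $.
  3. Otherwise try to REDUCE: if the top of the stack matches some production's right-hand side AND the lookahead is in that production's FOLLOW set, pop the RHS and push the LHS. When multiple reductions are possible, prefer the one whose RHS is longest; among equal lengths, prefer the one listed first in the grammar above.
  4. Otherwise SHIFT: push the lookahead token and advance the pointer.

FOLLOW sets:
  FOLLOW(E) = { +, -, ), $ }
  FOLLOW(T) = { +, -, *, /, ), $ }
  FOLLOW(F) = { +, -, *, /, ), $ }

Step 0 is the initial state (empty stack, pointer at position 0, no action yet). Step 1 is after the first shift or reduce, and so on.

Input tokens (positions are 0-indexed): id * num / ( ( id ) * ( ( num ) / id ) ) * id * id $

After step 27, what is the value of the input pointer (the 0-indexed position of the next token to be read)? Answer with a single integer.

Step 1: shift id. Stack=[id] ptr=1 lookahead=* remaining=[* num / ( ( id ) * ( ( num ) / id ) ) * id * id $]
Step 2: reduce F->id. Stack=[F] ptr=1 lookahead=* remaining=[* num / ( ( id ) * ( ( num ) / id ) ) * id * id $]
Step 3: reduce T->F. Stack=[T] ptr=1 lookahead=* remaining=[* num / ( ( id ) * ( ( num ) / id ) ) * id * id $]
Step 4: shift *. Stack=[T *] ptr=2 lookahead=num remaining=[num / ( ( id ) * ( ( num ) / id ) ) * id * id $]
Step 5: shift num. Stack=[T * num] ptr=3 lookahead=/ remaining=[/ ( ( id ) * ( ( num ) / id ) ) * id * id $]
Step 6: reduce F->num. Stack=[T * F] ptr=3 lookahead=/ remaining=[/ ( ( id ) * ( ( num ) / id ) ) * id * id $]
Step 7: reduce T->T * F. Stack=[T] ptr=3 lookahead=/ remaining=[/ ( ( id ) * ( ( num ) / id ) ) * id * id $]
Step 8: shift /. Stack=[T /] ptr=4 lookahead=( remaining=[( ( id ) * ( ( num ) / id ) ) * id * id $]
Step 9: shift (. Stack=[T / (] ptr=5 lookahead=( remaining=[( id ) * ( ( num ) / id ) ) * id * id $]
Step 10: shift (. Stack=[T / ( (] ptr=6 lookahead=id remaining=[id ) * ( ( num ) / id ) ) * id * id $]
Step 11: shift id. Stack=[T / ( ( id] ptr=7 lookahead=) remaining=[) * ( ( num ) / id ) ) * id * id $]
Step 12: reduce F->id. Stack=[T / ( ( F] ptr=7 lookahead=) remaining=[) * ( ( num ) / id ) ) * id * id $]
Step 13: reduce T->F. Stack=[T / ( ( T] ptr=7 lookahead=) remaining=[) * ( ( num ) / id ) ) * id * id $]
Step 14: reduce E->T. Stack=[T / ( ( E] ptr=7 lookahead=) remaining=[) * ( ( num ) / id ) ) * id * id $]
Step 15: shift ). Stack=[T / ( ( E )] ptr=8 lookahead=* remaining=[* ( ( num ) / id ) ) * id * id $]
Step 16: reduce F->( E ). Stack=[T / ( F] ptr=8 lookahead=* remaining=[* ( ( num ) / id ) ) * id * id $]
Step 17: reduce T->F. Stack=[T / ( T] ptr=8 lookahead=* remaining=[* ( ( num ) / id ) ) * id * id $]
Step 18: shift *. Stack=[T / ( T *] ptr=9 lookahead=( remaining=[( ( num ) / id ) ) * id * id $]
Step 19: shift (. Stack=[T / ( T * (] ptr=10 lookahead=( remaining=[( num ) / id ) ) * id * id $]
Step 20: shift (. Stack=[T / ( T * ( (] ptr=11 lookahead=num remaining=[num ) / id ) ) * id * id $]
Step 21: shift num. Stack=[T / ( T * ( ( num] ptr=12 lookahead=) remaining=[) / id ) ) * id * id $]
Step 22: reduce F->num. Stack=[T / ( T * ( ( F] ptr=12 lookahead=) remaining=[) / id ) ) * id * id $]
Step 23: reduce T->F. Stack=[T / ( T * ( ( T] ptr=12 lookahead=) remaining=[) / id ) ) * id * id $]
Step 24: reduce E->T. Stack=[T / ( T * ( ( E] ptr=12 lookahead=) remaining=[) / id ) ) * id * id $]
Step 25: shift ). Stack=[T / ( T * ( ( E )] ptr=13 lookahead=/ remaining=[/ id ) ) * id * id $]
Step 26: reduce F->( E ). Stack=[T / ( T * ( F] ptr=13 lookahead=/ remaining=[/ id ) ) * id * id $]
Step 27: reduce T->F. Stack=[T / ( T * ( T] ptr=13 lookahead=/ remaining=[/ id ) ) * id * id $]

Answer: 13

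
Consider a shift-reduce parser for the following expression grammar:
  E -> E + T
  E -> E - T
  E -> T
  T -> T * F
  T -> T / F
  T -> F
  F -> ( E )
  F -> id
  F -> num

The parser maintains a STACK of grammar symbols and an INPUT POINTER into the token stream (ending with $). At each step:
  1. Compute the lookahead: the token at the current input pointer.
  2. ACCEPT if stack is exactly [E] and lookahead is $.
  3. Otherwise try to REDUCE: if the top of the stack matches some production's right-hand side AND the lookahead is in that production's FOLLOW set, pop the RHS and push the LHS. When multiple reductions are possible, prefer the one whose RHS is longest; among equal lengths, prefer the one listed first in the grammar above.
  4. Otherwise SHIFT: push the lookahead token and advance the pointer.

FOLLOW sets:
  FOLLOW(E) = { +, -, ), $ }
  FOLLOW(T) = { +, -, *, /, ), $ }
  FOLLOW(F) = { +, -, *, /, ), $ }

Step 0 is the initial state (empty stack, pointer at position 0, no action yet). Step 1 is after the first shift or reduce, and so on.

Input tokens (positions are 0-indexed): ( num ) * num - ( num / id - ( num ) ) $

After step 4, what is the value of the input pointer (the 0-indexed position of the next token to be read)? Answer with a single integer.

Step 1: shift (. Stack=[(] ptr=1 lookahead=num remaining=[num ) * num - ( num / id - ( num ) ) $]
Step 2: shift num. Stack=[( num] ptr=2 lookahead=) remaining=[) * num - ( num / id - ( num ) ) $]
Step 3: reduce F->num. Stack=[( F] ptr=2 lookahead=) remaining=[) * num - ( num / id - ( num ) ) $]
Step 4: reduce T->F. Stack=[( T] ptr=2 lookahead=) remaining=[) * num - ( num / id - ( num ) ) $]

Answer: 2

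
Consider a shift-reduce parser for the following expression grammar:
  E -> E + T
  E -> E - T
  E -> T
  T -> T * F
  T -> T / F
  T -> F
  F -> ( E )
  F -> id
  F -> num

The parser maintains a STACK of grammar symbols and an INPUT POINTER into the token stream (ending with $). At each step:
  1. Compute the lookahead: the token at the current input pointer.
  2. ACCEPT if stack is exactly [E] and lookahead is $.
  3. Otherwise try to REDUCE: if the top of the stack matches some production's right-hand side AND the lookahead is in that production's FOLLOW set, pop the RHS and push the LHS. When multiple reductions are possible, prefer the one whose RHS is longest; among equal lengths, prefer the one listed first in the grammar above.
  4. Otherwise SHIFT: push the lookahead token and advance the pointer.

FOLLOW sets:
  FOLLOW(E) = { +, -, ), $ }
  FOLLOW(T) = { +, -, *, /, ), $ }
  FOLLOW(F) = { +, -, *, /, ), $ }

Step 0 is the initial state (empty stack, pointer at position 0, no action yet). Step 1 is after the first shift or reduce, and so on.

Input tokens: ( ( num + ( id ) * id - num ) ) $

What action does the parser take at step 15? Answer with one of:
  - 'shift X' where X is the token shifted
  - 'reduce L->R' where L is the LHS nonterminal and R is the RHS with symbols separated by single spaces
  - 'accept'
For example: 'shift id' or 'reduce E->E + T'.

Answer: reduce T->F

Derivation:
Step 1: shift (. Stack=[(] ptr=1 lookahead=( remaining=[( num + ( id ) * id - num ) ) $]
Step 2: shift (. Stack=[( (] ptr=2 lookahead=num remaining=[num + ( id ) * id - num ) ) $]
Step 3: shift num. Stack=[( ( num] ptr=3 lookahead=+ remaining=[+ ( id ) * id - num ) ) $]
Step 4: reduce F->num. Stack=[( ( F] ptr=3 lookahead=+ remaining=[+ ( id ) * id - num ) ) $]
Step 5: reduce T->F. Stack=[( ( T] ptr=3 lookahead=+ remaining=[+ ( id ) * id - num ) ) $]
Step 6: reduce E->T. Stack=[( ( E] ptr=3 lookahead=+ remaining=[+ ( id ) * id - num ) ) $]
Step 7: shift +. Stack=[( ( E +] ptr=4 lookahead=( remaining=[( id ) * id - num ) ) $]
Step 8: shift (. Stack=[( ( E + (] ptr=5 lookahead=id remaining=[id ) * id - num ) ) $]
Step 9: shift id. Stack=[( ( E + ( id] ptr=6 lookahead=) remaining=[) * id - num ) ) $]
Step 10: reduce F->id. Stack=[( ( E + ( F] ptr=6 lookahead=) remaining=[) * id - num ) ) $]
Step 11: reduce T->F. Stack=[( ( E + ( T] ptr=6 lookahead=) remaining=[) * id - num ) ) $]
Step 12: reduce E->T. Stack=[( ( E + ( E] ptr=6 lookahead=) remaining=[) * id - num ) ) $]
Step 13: shift ). Stack=[( ( E + ( E )] ptr=7 lookahead=* remaining=[* id - num ) ) $]
Step 14: reduce F->( E ). Stack=[( ( E + F] ptr=7 lookahead=* remaining=[* id - num ) ) $]
Step 15: reduce T->F. Stack=[( ( E + T] ptr=7 lookahead=* remaining=[* id - num ) ) $]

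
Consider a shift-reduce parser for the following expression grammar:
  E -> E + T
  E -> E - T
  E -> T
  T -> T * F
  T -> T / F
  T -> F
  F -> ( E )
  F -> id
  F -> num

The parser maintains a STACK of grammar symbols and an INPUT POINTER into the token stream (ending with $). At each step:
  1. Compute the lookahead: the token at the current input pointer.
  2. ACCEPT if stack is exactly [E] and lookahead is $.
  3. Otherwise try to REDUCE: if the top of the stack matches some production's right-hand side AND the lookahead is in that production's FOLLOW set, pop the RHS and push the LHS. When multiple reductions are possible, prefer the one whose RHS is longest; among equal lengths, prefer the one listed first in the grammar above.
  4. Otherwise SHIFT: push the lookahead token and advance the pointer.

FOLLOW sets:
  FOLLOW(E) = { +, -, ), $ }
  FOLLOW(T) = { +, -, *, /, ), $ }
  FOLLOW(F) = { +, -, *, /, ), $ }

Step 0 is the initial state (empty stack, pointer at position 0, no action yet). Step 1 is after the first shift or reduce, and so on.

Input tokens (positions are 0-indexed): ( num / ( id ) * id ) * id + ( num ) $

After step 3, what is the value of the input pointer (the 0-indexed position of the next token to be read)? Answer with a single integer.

Step 1: shift (. Stack=[(] ptr=1 lookahead=num remaining=[num / ( id ) * id ) * id + ( num ) $]
Step 2: shift num. Stack=[( num] ptr=2 lookahead=/ remaining=[/ ( id ) * id ) * id + ( num ) $]
Step 3: reduce F->num. Stack=[( F] ptr=2 lookahead=/ remaining=[/ ( id ) * id ) * id + ( num ) $]

Answer: 2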